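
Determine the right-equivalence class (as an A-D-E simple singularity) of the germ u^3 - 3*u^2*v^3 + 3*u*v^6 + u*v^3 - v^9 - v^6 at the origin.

E_7

The Hessian of f at 0 has rank 0. Corank 2; j^3 = u^3 is a perfect cube, so E-series; the 4-jet and mu = 7 give E_7.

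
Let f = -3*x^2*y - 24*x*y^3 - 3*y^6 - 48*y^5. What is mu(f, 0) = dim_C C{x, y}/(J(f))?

7

The Hessian of f at 0 has rank 0. Corank 2; j^3 = -3*x^2*y has shape L^2 M (L != M), so D-series; mu = 7 gives D_7.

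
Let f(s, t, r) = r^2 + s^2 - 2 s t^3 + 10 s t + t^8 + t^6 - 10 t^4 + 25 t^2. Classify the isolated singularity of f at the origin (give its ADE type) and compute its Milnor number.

The Hessian of f at 0 is [[2, 10, 0], [10, 50, 0], [0, 0, 2]] with rank 2, so corank 1. A Groebner basis of the Jacobian ideal J(f) in C{s,t,r} is {s^3 - 75*s*t^2 - 250*s - 1250*t, s^2*t + 10*s*t^2 + 25*s + 125*t, -s + t^3 - 5*t, r}; counting standard monomials gives mu = 7. Corank 1: A-series; mu = 7 gives A_7.

Type A_{7}, Milnor number mu = 7.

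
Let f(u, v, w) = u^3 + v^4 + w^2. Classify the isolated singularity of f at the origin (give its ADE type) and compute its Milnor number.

Type E6, Milnor number mu = 6.

The Hessian of f at 0 is [[0, 0, 0], [0, 0, 0], [0, 0, 2]] with rank 1, so corank 2. A Groebner basis of the Jacobian ideal J(f) in C{u,v,w} is {v^3, u^2, w}; counting standard monomials gives mu = 6. Corank 2; j^3 = u^3 is a perfect cube, so E-series; the 4-jet and mu = 6 give E_6.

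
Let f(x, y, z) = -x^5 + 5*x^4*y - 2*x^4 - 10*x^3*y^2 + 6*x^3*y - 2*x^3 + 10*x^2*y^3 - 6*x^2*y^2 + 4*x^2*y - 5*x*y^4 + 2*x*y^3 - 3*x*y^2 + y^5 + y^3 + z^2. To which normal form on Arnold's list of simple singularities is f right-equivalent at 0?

D_{4}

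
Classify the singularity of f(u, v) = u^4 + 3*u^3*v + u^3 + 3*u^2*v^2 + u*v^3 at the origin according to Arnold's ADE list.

The Hessian of f at 0 has rank 0. Corank 2; j^3 = u^3 is a perfect cube, so E-series; the 4-jet and mu = 7 give E_7.

E7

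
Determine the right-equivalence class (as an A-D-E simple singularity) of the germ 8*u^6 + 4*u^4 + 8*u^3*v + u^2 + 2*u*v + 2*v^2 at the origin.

A1

The Hessian of f at 0 is [[2, 2], [2, 4]] with rank 2, so corank 0. A Groebner basis of the Jacobian ideal J(f) in C{u,v} is {u, v}; counting standard monomials gives mu = 1. Corank 0: nondegenerate Morse point, so A_1.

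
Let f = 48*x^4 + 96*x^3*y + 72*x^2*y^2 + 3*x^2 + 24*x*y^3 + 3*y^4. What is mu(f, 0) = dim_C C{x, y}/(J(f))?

The Hessian of f at 0 has rank 1. Corank 1: A-series; mu = 3 gives A_3.

3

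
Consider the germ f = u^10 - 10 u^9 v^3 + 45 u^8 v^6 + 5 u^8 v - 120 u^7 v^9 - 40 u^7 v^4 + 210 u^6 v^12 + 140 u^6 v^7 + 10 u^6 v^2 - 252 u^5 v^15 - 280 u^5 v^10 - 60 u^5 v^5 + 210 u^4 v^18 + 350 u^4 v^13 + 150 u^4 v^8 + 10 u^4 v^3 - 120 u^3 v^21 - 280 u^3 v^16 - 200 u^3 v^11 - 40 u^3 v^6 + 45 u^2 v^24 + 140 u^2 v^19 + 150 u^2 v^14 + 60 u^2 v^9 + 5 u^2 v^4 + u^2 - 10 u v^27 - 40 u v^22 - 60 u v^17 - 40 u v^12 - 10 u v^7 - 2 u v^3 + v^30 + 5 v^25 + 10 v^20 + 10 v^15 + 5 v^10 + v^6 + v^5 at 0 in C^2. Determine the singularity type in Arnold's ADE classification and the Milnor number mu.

The Hessian of f at 0 is [[2, 0], [0, 0]] with rank 1, so corank 1. A Groebner basis of the Jacobian ideal J(f) in C{u,v} is {-u + v^3, u^2, u*v}; counting standard monomials gives mu = 4. Corank 1: A-series; mu = 4 gives A_4.

Type A_{4}, Milnor number mu = 4.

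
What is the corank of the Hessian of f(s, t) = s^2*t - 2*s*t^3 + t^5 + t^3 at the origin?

2

Hessian at 0 has rank 0.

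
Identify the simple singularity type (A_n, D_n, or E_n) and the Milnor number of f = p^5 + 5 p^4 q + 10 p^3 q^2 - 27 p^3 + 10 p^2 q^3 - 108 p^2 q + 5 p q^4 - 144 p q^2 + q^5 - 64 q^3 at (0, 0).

Type E_{8}, Milnor number mu = 8.

The Hessian of f at 0 is [[0, 0], [0, 0]] with rank 0, so corank 2. A Groebner basis of the Jacobian ideal J(f) in C{p,q} is {q^5, p*q^3 + 5*q^4/4, p^2 + 8*p*q/3 + 16*q^2/9}; counting standard monomials gives mu = 8. Corank 2; j^3 = -(3*p + 4*q)^3 is a perfect cube, so E-series; the 5-jet and mu = 8 give E_8.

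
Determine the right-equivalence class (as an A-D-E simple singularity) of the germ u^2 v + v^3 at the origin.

D4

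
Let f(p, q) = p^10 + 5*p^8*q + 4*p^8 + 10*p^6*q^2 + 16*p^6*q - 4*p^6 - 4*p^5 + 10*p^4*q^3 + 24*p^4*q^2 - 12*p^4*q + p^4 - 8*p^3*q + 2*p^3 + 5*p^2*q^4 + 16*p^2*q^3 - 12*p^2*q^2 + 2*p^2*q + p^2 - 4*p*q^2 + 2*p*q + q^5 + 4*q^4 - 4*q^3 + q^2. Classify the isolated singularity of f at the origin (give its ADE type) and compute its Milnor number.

The Hessian of f at 0 has rank 1. Corank 1: A-series; mu = 4 gives A_4.

Type A4, Milnor number mu = 4.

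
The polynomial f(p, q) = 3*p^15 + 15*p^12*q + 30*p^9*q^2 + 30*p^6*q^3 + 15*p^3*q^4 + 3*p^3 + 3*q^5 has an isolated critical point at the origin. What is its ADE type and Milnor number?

Type E_8, Milnor number mu = 8.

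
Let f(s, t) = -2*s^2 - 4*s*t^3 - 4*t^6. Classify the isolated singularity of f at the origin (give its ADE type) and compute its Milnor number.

Type A_5, Milnor number mu = 5.

The Hessian of f at 0 is [[-4, 0], [0, 0]] with rank 1, so corank 1. A Groebner basis of the Jacobian ideal J(f) in C{s,t} is {s*t^2, s + t^3, s^2}; counting standard monomials gives mu = 5. Corank 1: A-series; mu = 5 gives A_5.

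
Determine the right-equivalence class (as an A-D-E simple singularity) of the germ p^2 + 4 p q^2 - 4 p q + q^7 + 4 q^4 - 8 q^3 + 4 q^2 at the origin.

The Hessian of f at 0 is [[2, -4], [-4, 8]] with rank 1, so corank 1. A Groebner basis of the Jacobian ideal J(f) in C{p,q} is {p^3 - 6*p^2*q - 6*p^2 + 16*p*q + 4*p - 8*q, p/2 + q^2 - q}; counting standard monomials gives mu = 6. Corank 1: A-series; mu = 6 gives A_6.

A6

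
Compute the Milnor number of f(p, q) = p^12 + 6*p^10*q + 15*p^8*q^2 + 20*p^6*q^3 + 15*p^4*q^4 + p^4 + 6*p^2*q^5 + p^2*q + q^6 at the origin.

7

The Hessian of f at 0 is [[0, 0], [0, 0]] with rank 0, so corank 2. A Groebner basis of the Jacobian ideal J(f) in C{p,q} is {p^2/6 + q^5, p^3, p*q}; counting standard monomials gives mu = 7. Corank 2; j^3 = p^2*q has shape L^2 M (L != M), so D-series; mu = 7 gives D_7.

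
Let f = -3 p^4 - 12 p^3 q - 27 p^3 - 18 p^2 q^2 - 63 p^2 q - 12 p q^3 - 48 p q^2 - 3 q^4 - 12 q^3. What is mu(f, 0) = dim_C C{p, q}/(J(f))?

5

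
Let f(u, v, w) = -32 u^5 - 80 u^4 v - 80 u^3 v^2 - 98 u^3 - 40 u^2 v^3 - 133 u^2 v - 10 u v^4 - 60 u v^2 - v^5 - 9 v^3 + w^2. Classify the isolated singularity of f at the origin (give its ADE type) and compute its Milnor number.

The Hessian of f at 0 is [[0, 0, 0], [0, 0, 0], [0, 0, 2]] with rank 1, so corank 2. A Groebner basis of the Jacobian ideal J(f) in C{u,v,w} is {-16807*u*v/10 + v^4 - 7203*v^2/10, u*v^2 + 3*v^3/7, u^2 + 13*u*v/14 + 3*v^2/14, w}; counting standard monomials gives mu = 6. Corank 2; j^3 = -(2*u + v)*(7*u + 3*v)^2 has shape L^2 M (L != M), so D-series; mu = 6 gives D_6.

Type D_{6}, Milnor number mu = 6.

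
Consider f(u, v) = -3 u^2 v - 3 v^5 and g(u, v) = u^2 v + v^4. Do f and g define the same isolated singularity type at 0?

The Hessian of f at 0 has rank 0. Corank 2; j^3 = -3*u^2*v has shape L^2 M (L != M), so D-series; mu = 6 gives D_6. The Hessian of g at 0 has rank 0. Corank 2; j^3 = u^2*v has shape L^2 M (L != M), so D-series; mu = 5 gives D_5. f is D_6 but g is D_5, hence not right-equivalent.

No.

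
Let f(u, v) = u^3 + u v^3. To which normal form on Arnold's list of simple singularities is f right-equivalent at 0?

E_7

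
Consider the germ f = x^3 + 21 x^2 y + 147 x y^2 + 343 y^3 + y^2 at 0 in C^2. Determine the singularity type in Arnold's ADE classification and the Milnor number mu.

The Hessian of f at 0 has rank 1. Corank 1: A-series; mu = 2 gives A_2.

Type A2, Milnor number mu = 2.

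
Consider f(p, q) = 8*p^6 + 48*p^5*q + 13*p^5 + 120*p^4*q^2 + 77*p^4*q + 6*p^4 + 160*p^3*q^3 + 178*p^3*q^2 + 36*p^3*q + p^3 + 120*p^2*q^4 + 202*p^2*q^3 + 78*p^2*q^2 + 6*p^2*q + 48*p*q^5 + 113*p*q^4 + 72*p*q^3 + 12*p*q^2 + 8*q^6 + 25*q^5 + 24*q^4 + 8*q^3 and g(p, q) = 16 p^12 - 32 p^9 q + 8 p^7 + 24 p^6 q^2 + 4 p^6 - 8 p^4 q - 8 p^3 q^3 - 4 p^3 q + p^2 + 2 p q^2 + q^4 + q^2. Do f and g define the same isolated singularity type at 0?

No.

The Hessian of f at 0 is [[0, 0], [0, 0]] with rank 0, so corank 2. A Groebner basis of the Jacobian ideal J(f) in C{p,q} is {-7*p^2/32 + p*q^3 - 7*p*q^2/8 - 7*p*q/8 - 7*q^3/4 - 7*q^2/8, p^2/8 + p*q^2/2 + p*q/2 + q^4 + q^3 + q^2/2, p^3 + 3*p^2/4 - 9*p*q^2 + 3*p*q - 10*q^3 + 3*q^2, p^2*q - p^2/8 + 7*p*q^2/2 - p*q/2 + 3*q^3 - q^2/2}; counting standard monomials gives mu = 8. Corank 2; j^3 = (p + 2*q)^3 is a perfect cube, so E-series; the 5-jet and mu = 8 give E_8. The Hessian of g at 0 is [[2, 0], [0, 2]] with rank 2, so corank 0. A Groebner basis of the Jacobian ideal J(g) in C{p,q} is {p, q}; counting standard monomials gives mu = 1. Corank 0: nondegenerate Morse point, so A_1. f is E_8 but g is A_1, hence not right-equivalent.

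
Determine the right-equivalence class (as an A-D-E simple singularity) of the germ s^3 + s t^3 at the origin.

The Hessian of f at 0 is [[0, 0], [0, 0]] with rank 0, so corank 2. A Groebner basis of the Jacobian ideal J(f) in C{s,t} is {s^3, s*t^2, 3*s^2 + t^3}; counting standard monomials gives mu = 7. Corank 2; j^3 = s^3 is a perfect cube, so E-series; the 4-jet and mu = 7 give E_7.

E7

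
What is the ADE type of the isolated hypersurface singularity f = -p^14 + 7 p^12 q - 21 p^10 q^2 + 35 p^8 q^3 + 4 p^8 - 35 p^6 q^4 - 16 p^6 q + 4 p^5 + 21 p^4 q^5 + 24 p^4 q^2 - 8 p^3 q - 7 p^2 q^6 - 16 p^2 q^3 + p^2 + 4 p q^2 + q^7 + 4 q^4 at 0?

The Hessian of f at 0 is [[2, 0], [0, 0]] with rank 1, so corank 1. A Groebner basis of the Jacobian ideal J(f) in C{p,q} is {p^3, p^2*q - p/4 - q^2/2, p^2/2 + p*q^2, p*q/2 + q^3}; counting standard monomials gives mu = 6. Corank 1: A-series; mu = 6 gives A_6.

A_{6}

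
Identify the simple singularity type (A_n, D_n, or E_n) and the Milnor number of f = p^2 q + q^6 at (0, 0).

The Hessian of f at 0 is [[0, 0], [0, 0]] with rank 0, so corank 2. A Groebner basis of the Jacobian ideal J(f) in C{p,q} is {p^2/6 + q^5, p^3, p*q}; counting standard monomials gives mu = 7. Corank 2; j^3 = p^2*q has shape L^2 M (L != M), so D-series; mu = 7 gives D_7.

Type D7, Milnor number mu = 7.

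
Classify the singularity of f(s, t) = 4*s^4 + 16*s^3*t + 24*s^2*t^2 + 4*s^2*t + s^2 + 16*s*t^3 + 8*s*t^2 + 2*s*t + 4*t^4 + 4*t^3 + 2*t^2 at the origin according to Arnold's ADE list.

A_{1}

The Hessian of f at 0 has rank 2. Corank 0: nondegenerate Morse point, so A_1.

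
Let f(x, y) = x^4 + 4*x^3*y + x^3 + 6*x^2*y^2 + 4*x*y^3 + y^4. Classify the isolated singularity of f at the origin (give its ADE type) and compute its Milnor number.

Type E6, Milnor number mu = 6.

The Hessian of f at 0 is [[0, 0], [0, 0]] with rank 0, so corank 2. A Groebner basis of the Jacobian ideal J(f) in C{x,y} is {y^4, x*y^2 + y^3/3, x^2}; counting standard monomials gives mu = 6. Corank 2; j^3 = x^3 is a perfect cube, so E-series; the 4-jet and mu = 6 give E_6.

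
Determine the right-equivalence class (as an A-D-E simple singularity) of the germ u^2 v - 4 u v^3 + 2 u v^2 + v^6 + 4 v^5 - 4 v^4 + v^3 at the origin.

D_{7}

The Hessian of f at 0 is [[0, 0], [0, 0]] with rank 0, so corank 2. A Groebner basis of the Jacobian ideal J(f) in C{u,v} is {u^3 - 2*u^2 + u*v^2 - 3*u*v - v^2, u^2*v + 2*u^2/3 + 2*u*v^2/3 + 7*u*v/6 + v^2/2, -u*v/2 + v^3 - v^2/2}; counting standard monomials gives mu = 7. Corank 2; j^3 = v*(u + v)^2 has shape L^2 M (L != M), so D-series; mu = 7 gives D_7.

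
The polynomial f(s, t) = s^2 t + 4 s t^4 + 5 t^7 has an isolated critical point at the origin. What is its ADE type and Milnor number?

Type D_{8}, Milnor number mu = 8.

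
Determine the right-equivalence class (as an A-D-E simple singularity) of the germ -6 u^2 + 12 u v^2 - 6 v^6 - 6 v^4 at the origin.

The Hessian of f at 0 has rank 1. Corank 1: A-series; mu = 5 gives A_5.

A_{5}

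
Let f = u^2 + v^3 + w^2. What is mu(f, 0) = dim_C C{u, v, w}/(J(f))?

2

The Hessian of f at 0 has rank 2. Corank 1: A-series; mu = 2 gives A_2.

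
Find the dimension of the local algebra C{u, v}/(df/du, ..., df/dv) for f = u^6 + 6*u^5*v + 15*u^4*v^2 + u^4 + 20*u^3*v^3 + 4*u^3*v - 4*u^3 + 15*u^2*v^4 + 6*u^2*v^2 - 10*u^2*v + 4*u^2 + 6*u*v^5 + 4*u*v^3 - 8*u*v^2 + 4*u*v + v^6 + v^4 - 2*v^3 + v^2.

5

The Hessian of f at 0 has rank 1. Corank 1: A-series; mu = 5 gives A_5.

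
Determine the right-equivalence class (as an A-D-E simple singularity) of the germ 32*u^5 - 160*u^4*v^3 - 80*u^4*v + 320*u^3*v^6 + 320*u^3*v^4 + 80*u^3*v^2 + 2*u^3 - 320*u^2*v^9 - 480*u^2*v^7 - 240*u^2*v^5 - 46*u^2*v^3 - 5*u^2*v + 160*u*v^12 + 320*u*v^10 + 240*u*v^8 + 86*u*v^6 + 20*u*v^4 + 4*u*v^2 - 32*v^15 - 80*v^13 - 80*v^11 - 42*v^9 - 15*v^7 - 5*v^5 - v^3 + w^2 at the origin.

D6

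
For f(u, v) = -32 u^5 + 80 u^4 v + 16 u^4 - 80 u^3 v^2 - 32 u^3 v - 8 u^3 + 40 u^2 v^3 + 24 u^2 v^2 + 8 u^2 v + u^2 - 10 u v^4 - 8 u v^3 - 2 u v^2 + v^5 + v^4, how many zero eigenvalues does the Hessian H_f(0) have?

1

Hessian at 0 has rank 1.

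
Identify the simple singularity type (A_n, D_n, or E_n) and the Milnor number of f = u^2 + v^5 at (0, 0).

Type A_{4}, Milnor number mu = 4.

The Hessian of f at 0 is [[2, 0], [0, 0]] with rank 1, so corank 1. A Groebner basis of the Jacobian ideal J(f) in C{u,v} is {v^4, u}; counting standard monomials gives mu = 4. Corank 1: A-series; mu = 4 gives A_4.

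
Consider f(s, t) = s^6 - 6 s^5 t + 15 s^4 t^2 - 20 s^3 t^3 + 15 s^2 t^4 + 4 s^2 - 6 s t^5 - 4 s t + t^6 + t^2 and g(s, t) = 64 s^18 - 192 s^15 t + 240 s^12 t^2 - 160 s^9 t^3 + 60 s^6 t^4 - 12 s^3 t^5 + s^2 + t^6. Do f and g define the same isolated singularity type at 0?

Yes.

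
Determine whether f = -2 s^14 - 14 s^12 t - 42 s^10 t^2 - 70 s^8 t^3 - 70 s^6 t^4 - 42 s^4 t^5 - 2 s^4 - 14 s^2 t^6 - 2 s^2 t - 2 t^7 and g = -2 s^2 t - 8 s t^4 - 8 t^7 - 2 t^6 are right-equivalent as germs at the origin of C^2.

The Hessian of f at 0 is [[0, 0], [0, 0]] with rank 0, so corank 2. A Groebner basis of the Jacobian ideal J(f) in C{s,t} is {s^2/7 + t^6, s^3, s*t}; counting standard monomials gives mu = 8. Corank 2; j^3 = -2*s^2*t has shape L^2 M (L != M), so D-series; mu = 8 gives D_8. The Hessian of g at 0 is [[0, 0], [0, 0]] with rank 0, so corank 2. A Groebner basis of the Jacobian ideal J(g) in C{s,t} is {s*t/2 + t^4, s^3, s^2*t, -s^2/3 + s*t^2}; counting standard monomials gives mu = 7. Corank 2; j^3 = -2*s^2*t has shape L^2 M (L != M), so D-series; mu = 7 gives D_7. f is D_8 but g is D_7, hence not right-equivalent.

No.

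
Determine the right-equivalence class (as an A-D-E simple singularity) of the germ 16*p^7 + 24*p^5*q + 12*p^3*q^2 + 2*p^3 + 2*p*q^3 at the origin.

E7

The Hessian of f at 0 has rank 0. Corank 2; j^3 = 2*p^3 is a perfect cube, so E-series; the 4-jet and mu = 7 give E_7.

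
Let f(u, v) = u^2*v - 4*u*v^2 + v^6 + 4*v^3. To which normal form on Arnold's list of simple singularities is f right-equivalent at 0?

The Hessian of f at 0 has rank 0. Corank 2; j^3 = v*(u - 2*v)^2 has shape L^2 M (L != M), so D-series; mu = 7 gives D_7.

D7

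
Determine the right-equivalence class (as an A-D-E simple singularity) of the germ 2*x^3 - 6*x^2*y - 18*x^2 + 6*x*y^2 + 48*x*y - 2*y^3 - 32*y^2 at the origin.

The Hessian of f at 0 has rank 1. Corank 1: A-series; mu = 2 gives A_2.

A_{2}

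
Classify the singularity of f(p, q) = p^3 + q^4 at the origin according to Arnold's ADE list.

E_6

The Hessian of f at 0 is [[0, 0], [0, 0]] with rank 0, so corank 2. A Groebner basis of the Jacobian ideal J(f) in C{p,q} is {q^3, p^2}; counting standard monomials gives mu = 6. Corank 2; j^3 = p^3 is a perfect cube, so E-series; the 4-jet and mu = 6 give E_6.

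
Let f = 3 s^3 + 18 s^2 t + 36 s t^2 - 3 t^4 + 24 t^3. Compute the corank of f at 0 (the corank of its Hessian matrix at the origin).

Hessian at 0 has rank 0.

2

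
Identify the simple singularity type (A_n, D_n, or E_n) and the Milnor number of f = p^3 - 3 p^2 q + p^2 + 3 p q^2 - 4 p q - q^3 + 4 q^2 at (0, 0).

Type A_{2}, Milnor number mu = 2.

The Hessian of f at 0 has rank 1. Corank 1: A-series; mu = 2 gives A_2.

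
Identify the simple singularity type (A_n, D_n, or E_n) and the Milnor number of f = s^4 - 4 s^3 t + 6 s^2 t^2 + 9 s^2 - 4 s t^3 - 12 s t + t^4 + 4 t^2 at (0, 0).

Type A_{3}, Milnor number mu = 3.

The Hessian of f at 0 is [[18, -12], [-12, 8]] with rank 1, so corank 1. A Groebner basis of the Jacobian ideal J(f) in C{s,t} is {t^3, s - 2*t/3}; counting standard monomials gives mu = 3. Corank 1: A-series; mu = 3 gives A_3.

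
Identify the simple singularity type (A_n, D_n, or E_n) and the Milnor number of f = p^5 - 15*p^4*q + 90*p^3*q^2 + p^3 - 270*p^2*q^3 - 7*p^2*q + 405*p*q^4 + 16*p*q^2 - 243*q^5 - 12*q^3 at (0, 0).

Type D6, Milnor number mu = 6.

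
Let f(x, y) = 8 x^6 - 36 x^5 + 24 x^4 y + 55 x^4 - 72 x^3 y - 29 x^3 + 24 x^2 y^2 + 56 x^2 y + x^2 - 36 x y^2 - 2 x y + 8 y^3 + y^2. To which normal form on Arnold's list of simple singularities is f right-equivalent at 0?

A2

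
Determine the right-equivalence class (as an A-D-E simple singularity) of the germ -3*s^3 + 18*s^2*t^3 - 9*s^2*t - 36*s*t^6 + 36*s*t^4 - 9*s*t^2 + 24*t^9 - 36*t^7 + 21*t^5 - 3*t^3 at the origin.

The Hessian of f at 0 has rank 0. Corank 2; j^3 = -3*(s + t)^3 is a perfect cube, so E-series; the 5-jet and mu = 8 give E_8.

E_{8}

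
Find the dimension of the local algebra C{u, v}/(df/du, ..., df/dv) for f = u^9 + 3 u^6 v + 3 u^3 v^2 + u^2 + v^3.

2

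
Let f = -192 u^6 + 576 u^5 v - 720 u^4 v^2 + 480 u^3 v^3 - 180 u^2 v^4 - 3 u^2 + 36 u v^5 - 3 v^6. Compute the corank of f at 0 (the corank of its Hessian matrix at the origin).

1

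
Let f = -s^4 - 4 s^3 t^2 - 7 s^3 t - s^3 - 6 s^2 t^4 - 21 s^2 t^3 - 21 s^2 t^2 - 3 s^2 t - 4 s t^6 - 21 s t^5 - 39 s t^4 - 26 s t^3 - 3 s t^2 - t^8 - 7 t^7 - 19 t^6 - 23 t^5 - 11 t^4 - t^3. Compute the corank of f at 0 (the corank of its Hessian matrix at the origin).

2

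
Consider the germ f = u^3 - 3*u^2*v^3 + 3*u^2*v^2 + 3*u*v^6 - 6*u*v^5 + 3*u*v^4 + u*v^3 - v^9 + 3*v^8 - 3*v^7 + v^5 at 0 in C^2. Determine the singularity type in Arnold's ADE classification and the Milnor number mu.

The Hessian of f at 0 is [[0, 0], [0, 0]] with rank 0, so corank 2. A Groebner basis of the Jacobian ideal J(f) in C{u,v} is {-u^2 + v^4 - v^3/3, u^3, u^2*v + u^2/3 + v^3/9, u^2 + u*v^2 + v^3/3}; counting standard monomials gives mu = 7. Corank 2; j^3 = u^3 is a perfect cube, so E-series; the 4-jet and mu = 7 give E_7.

Type E_7, Milnor number mu = 7.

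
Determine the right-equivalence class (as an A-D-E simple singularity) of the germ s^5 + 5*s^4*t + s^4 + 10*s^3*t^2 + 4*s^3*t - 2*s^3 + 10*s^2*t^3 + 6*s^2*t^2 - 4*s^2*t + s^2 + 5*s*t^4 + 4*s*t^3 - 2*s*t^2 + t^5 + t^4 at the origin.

A4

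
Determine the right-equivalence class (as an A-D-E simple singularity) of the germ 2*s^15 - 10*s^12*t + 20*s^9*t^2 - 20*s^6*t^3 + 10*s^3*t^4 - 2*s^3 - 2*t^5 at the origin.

E_8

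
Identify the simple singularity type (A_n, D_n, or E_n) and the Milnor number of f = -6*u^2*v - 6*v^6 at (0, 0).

The Hessian of f at 0 has rank 0. Corank 2; j^3 = -6*u^2*v has shape L^2 M (L != M), so D-series; mu = 7 gives D_7.

Type D7, Milnor number mu = 7.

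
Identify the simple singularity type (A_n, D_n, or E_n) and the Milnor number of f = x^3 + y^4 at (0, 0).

Type E_{6}, Milnor number mu = 6.

The Hessian of f at 0 is [[0, 0], [0, 0]] with rank 0, so corank 2. A Groebner basis of the Jacobian ideal J(f) in C{x,y} is {y^3, x^2}; counting standard monomials gives mu = 6. Corank 2; j^3 = x^3 is a perfect cube, so E-series; the 4-jet and mu = 6 give E_6.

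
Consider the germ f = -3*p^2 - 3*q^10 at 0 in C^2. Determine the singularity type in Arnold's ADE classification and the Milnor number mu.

The Hessian of f at 0 is [[-6, 0], [0, 0]] with rank 1, so corank 1. A Groebner basis of the Jacobian ideal J(f) in C{p,q} is {q^9, p}; counting standard monomials gives mu = 9. Corank 1: A-series; mu = 9 gives A_9.

Type A9, Milnor number mu = 9.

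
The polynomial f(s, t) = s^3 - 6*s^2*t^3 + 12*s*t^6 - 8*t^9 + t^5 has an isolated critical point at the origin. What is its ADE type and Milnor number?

Type E8, Milnor number mu = 8.

The Hessian of f at 0 is [[0, 0], [0, 0]] with rank 0, so corank 2. A Groebner basis of the Jacobian ideal J(f) in C{s,t} is {-s^2/4 + s*t^3, t^4, s^3, s^2*t}; counting standard monomials gives mu = 8. Corank 2; j^3 = s^3 is a perfect cube, so E-series; the 5-jet and mu = 8 give E_8.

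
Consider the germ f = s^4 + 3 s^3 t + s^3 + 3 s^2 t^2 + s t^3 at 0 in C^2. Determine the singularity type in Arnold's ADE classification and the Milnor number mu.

Type E_7, Milnor number mu = 7.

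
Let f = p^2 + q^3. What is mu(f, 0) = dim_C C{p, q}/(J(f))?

The Hessian of f at 0 is [[2, 0], [0, 0]] with rank 1, so corank 1. A Groebner basis of the Jacobian ideal J(f) in C{p,q} is {q^2, p}; counting standard monomials gives mu = 2. Corank 1: A-series; mu = 2 gives A_2.

2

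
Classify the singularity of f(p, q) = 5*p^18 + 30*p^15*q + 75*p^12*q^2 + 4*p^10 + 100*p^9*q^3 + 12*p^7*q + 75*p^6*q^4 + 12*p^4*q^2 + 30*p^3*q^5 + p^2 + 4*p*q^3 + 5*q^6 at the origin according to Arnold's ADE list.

The Hessian of f at 0 has rank 1. Corank 1: A-series; mu = 5 gives A_5.

A_5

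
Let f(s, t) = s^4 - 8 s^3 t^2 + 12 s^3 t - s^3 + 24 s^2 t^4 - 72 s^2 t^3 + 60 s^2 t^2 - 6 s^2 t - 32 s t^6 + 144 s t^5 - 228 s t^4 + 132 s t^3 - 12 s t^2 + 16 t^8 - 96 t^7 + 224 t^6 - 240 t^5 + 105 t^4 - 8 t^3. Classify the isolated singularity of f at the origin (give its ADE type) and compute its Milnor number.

Type E_{6}, Milnor number mu = 6.

The Hessian of f at 0 has rank 0. Corank 2; j^3 = -(s + 2*t)^3 is a perfect cube, so E-series; the 4-jet and mu = 6 give E_6.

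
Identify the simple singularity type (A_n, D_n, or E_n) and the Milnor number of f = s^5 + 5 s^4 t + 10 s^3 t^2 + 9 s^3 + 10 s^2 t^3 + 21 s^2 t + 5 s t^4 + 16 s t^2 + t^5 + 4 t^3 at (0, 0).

The Hessian of f at 0 has rank 0. Corank 2; j^3 = (s + t)*(3*s + 2*t)^2 has shape L^2 M (L != M), so D-series; mu = 6 gives D_6.

Type D6, Milnor number mu = 6.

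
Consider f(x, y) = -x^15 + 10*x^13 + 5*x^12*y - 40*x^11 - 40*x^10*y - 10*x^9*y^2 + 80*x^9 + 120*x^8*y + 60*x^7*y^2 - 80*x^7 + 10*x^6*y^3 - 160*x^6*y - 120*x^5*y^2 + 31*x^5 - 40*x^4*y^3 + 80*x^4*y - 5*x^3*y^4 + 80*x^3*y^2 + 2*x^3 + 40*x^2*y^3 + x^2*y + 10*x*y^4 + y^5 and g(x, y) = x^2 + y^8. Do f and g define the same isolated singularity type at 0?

No.

The Hessian of f at 0 is [[0, 0], [0, 0]] with rank 0, so corank 2. A Groebner basis of the Jacobian ideal J(f) in C{x,y} is {-x*y/10 + y^4, x*y^2, x^2 + x*y/2}; counting standard monomials gives mu = 6. Corank 2; j^3 = x^2*(2*x + y) has shape L^2 M (L != M), so D-series; mu = 6 gives D_6. The Hessian of g at 0 is [[2, 0], [0, 0]] with rank 1, so corank 1. A Groebner basis of the Jacobian ideal J(g) in C{x,y} is {y^7, x}; counting standard monomials gives mu = 7. Corank 1: A-series; mu = 7 gives A_7. f is D_6 but g is A_7, hence not right-equivalent.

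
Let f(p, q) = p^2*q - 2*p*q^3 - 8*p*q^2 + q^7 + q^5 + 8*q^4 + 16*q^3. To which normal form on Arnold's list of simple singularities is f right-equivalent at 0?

The Hessian of f at 0 is [[0, 0], [0, 0]] with rank 0, so corank 2. A Groebner basis of the Jacobian ideal J(f) in C{p,q} is {p^2*q^2 - 8*p^2*q + p^2/7 + 335*p*q^2/7 - 452*p*q/7 + 256*q^2, p^3 - 12*p^2*q + p^2/7 + 335*p*q^2/7 - 452*p*q/7 + 256*q^2, -p*q + q^3 + 4*q^2}; counting standard monomials gives mu = 8. Corank 2; j^3 = q*(p - 4*q)^2 has shape L^2 M (L != M), so D-series; mu = 8 gives D_8.

D8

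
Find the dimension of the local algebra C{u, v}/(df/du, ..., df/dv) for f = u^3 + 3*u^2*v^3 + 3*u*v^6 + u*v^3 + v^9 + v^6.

7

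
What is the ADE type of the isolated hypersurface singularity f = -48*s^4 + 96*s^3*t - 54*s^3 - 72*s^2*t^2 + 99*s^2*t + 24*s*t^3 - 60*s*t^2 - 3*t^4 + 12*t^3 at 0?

D_{5}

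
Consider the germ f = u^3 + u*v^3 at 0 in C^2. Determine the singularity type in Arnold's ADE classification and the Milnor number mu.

Type E_{7}, Milnor number mu = 7.

The Hessian of f at 0 has rank 0. Corank 2; j^3 = u^3 is a perfect cube, so E-series; the 4-jet and mu = 7 give E_7.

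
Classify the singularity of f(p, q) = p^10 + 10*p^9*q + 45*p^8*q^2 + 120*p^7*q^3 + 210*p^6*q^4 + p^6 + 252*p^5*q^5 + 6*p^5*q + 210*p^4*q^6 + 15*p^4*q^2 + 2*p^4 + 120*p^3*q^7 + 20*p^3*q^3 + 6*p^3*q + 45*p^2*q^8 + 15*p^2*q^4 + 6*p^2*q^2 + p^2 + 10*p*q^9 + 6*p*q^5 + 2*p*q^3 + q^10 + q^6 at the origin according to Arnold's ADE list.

A_9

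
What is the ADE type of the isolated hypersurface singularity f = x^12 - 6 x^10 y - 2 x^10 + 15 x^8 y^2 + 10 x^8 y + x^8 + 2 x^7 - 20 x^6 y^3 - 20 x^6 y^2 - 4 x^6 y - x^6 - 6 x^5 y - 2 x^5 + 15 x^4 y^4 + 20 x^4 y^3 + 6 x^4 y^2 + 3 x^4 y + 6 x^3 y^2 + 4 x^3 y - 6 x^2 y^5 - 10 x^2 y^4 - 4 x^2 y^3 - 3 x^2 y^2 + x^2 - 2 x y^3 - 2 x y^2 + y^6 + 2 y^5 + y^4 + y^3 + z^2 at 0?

A2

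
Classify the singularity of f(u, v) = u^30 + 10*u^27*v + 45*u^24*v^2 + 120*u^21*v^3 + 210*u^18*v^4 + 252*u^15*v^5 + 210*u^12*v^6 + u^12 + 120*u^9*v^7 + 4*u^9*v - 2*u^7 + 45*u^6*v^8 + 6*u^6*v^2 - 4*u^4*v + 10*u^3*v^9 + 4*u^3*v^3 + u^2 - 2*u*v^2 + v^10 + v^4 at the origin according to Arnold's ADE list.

The Hessian of f at 0 has rank 1. Corank 1: A-series; mu = 9 gives A_9.

A_{9}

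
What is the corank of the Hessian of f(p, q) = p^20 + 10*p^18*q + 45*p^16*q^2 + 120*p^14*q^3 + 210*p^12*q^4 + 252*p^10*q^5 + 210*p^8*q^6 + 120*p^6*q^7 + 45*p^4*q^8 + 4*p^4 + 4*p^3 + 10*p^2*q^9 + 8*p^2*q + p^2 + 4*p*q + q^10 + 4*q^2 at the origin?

1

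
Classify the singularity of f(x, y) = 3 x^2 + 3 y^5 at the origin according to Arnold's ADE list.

A4

The Hessian of f at 0 has rank 1. Corank 1: A-series; mu = 4 gives A_4.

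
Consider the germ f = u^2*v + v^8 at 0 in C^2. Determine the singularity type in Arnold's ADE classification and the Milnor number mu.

Type D9, Milnor number mu = 9.

The Hessian of f at 0 has rank 0. Corank 2; j^3 = u^2*v has shape L^2 M (L != M), so D-series; mu = 9 gives D_9.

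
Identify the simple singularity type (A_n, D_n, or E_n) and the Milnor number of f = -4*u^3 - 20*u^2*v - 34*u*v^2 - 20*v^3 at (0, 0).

Type D_{4}, Milnor number mu = 4.

The Hessian of f at 0 has rank 0. Corank 2; j^3 = -2*(u + 2*v)*(2*u^2 + 6*u*v + 5*v^2) splits into three distinct lines over C (the quadratic factor has nonzero discriminant), so D_4.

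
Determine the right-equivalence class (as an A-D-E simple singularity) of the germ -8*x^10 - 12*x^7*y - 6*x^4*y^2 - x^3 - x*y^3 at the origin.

E7

The Hessian of f at 0 has rank 0. Corank 2; j^3 = -x^3 is a perfect cube, so E-series; the 4-jet and mu = 7 give E_7.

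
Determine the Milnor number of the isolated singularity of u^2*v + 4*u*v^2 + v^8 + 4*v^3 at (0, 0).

The Hessian of f at 0 has rank 0. Corank 2; j^3 = v*(u + 2*v)^2 has shape L^2 M (L != M), so D-series; mu = 9 gives D_9.

9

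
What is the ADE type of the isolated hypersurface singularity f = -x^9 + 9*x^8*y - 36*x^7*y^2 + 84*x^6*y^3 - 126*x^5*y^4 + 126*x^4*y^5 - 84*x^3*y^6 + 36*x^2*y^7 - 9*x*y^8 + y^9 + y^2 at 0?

A_{8}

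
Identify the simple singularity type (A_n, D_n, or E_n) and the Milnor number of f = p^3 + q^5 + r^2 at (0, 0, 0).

Type E_8, Milnor number mu = 8.

The Hessian of f at 0 has rank 1. Corank 2; j^3 = p^3 is a perfect cube, so E-series; the 5-jet and mu = 8 give E_8.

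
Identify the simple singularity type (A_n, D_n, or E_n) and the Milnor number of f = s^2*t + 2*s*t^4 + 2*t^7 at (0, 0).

Type D8, Milnor number mu = 8.

The Hessian of f at 0 has rank 0. Corank 2; j^3 = s^2*t has shape L^2 M (L != M), so D-series; mu = 8 gives D_8.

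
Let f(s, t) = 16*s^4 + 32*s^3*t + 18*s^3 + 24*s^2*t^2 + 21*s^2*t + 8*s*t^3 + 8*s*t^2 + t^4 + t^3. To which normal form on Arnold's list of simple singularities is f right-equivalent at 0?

The Hessian of f at 0 is [[0, 0], [0, 0]] with rank 0, so corank 2. A Groebner basis of the Jacobian ideal J(f) in C{s,t} is {s*t^2 + 27*s*t/8 + 9*t^2/8, -81*s*t/8 + t^3 - 27*t^2/8, s^2 + 5*s*t/6 + t^2/6}; counting standard monomials gives mu = 5. Corank 2; j^3 = (2*s + t)*(3*s + t)^2 has shape L^2 M (L != M), so D-series; mu = 5 gives D_5.

D_{5}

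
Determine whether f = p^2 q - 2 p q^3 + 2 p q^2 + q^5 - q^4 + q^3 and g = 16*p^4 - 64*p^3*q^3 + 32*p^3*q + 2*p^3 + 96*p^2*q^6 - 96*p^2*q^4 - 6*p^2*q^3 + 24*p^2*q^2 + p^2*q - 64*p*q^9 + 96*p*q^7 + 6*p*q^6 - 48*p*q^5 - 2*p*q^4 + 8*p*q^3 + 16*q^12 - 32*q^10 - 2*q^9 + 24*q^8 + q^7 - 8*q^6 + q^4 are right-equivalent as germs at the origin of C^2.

Yes.

The Hessian of f at 0 has rank 0. Corank 2; j^3 = q*(p + q)^2 has shape L^2 M (L != M), so D-series; mu = 5 gives D_5. The Hessian of g at 0 has rank 0. Corank 2; j^3 = p^2*(2*p + q) has shape L^2 M (L != M), so D-series; mu = 5 gives D_5. Both have type D_5, hence right-equivalent.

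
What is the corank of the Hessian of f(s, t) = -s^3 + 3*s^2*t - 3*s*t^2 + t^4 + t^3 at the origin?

2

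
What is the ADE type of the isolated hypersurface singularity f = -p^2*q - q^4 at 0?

D_5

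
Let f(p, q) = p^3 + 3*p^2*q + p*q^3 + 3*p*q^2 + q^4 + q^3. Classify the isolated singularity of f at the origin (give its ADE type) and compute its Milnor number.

The Hessian of f at 0 has rank 0. Corank 2; j^3 = (p + q)^3 is a perfect cube, so E-series; the 4-jet and mu = 7 give E_7.

Type E_{7}, Milnor number mu = 7.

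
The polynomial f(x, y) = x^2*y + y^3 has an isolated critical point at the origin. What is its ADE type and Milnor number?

Type D_{4}, Milnor number mu = 4.

The Hessian of f at 0 is [[0, 0], [0, 0]] with rank 0, so corank 2. A Groebner basis of the Jacobian ideal J(f) in C{x,y} is {y^3, x^2 + 3*y^2, x*y}; counting standard monomials gives mu = 4. Corank 2; j^3 = y*(x^2 + y^2) splits into three distinct lines over C (the quadratic factor has nonzero discriminant), so D_4.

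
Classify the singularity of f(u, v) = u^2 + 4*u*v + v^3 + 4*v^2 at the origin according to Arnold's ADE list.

The Hessian of f at 0 has rank 1. Corank 1: A-series; mu = 2 gives A_2.

A2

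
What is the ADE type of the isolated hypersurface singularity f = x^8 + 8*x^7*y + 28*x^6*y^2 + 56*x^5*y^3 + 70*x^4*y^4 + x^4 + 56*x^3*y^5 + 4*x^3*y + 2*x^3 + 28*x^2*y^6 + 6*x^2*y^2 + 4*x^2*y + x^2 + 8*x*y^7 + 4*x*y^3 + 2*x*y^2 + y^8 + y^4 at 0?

A7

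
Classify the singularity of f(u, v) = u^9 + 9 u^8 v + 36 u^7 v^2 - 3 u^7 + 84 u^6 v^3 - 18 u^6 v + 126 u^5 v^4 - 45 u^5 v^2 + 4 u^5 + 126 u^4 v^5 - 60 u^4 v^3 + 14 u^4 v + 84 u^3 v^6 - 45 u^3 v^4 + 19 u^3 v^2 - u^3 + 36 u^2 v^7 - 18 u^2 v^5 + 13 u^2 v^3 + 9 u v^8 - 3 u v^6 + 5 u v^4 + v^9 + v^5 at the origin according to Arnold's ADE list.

The Hessian of f at 0 has rank 0. Corank 2; j^3 = -u^3 is a perfect cube, so E-series; the 5-jet and mu = 8 give E_8.

E8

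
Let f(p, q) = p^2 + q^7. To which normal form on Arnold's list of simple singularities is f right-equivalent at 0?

A_6

The Hessian of f at 0 has rank 1. Corank 1: A-series; mu = 6 gives A_6.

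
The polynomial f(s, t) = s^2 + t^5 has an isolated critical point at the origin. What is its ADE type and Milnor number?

Type A_{4}, Milnor number mu = 4.

The Hessian of f at 0 has rank 1. Corank 1: A-series; mu = 4 gives A_4.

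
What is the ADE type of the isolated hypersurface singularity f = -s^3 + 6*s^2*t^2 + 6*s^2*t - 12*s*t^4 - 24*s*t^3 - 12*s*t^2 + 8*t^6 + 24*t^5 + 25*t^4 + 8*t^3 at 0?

The Hessian of f at 0 is [[0, 0], [0, 0]] with rank 0, so corank 2. A Groebner basis of the Jacobian ideal J(f) in C{s,t} is {s^3 - 3*s^2 + 12*s*t - 12*t^2, s^2*t - s^2 + 4*s*t - 4*t^2, -s^2/4 + s*t^2 + s*t - t^2, t^3}; counting standard monomials gives mu = 6. Corank 2; j^3 = -(s - 2*t)^3 is a perfect cube, so E-series; the 4-jet and mu = 6 give E_6.

E_6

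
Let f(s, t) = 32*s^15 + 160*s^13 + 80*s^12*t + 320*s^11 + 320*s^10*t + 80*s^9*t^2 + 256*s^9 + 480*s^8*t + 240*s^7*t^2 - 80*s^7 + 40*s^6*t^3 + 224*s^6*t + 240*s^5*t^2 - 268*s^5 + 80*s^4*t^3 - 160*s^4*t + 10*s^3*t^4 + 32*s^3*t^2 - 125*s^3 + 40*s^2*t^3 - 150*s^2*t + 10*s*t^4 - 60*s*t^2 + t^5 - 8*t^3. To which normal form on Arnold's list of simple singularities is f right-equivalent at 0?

E_{8}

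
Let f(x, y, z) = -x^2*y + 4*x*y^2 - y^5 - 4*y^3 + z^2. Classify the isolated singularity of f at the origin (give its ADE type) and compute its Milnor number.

Type D6, Milnor number mu = 6.

The Hessian of f at 0 has rank 1. Corank 2; j^3 = -y*(x - 2*y)^2 has shape L^2 M (L != M), so D-series; mu = 6 gives D_6.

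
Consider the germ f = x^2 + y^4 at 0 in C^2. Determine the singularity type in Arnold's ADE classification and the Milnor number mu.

Type A_3, Milnor number mu = 3.

The Hessian of f at 0 is [[2, 0], [0, 0]] with rank 1, so corank 1. A Groebner basis of the Jacobian ideal J(f) in C{x,y} is {y^3, x}; counting standard monomials gives mu = 3. Corank 1: A-series; mu = 3 gives A_3.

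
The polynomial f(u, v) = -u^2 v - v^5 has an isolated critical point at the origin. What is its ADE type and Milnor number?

The Hessian of f at 0 is [[0, 0], [0, 0]] with rank 0, so corank 2. A Groebner basis of the Jacobian ideal J(f) in C{u,v} is {u^2/5 + v^4, u^3, u*v}; counting standard monomials gives mu = 6. Corank 2; j^3 = -u^2*v has shape L^2 M (L != M), so D-series; mu = 6 gives D_6.

Type D_6, Milnor number mu = 6.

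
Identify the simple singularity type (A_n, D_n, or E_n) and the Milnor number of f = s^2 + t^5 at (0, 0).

The Hessian of f at 0 is [[2, 0], [0, 0]] with rank 1, so corank 1. A Groebner basis of the Jacobian ideal J(f) in C{s,t} is {t^4, s}; counting standard monomials gives mu = 4. Corank 1: A-series; mu = 4 gives A_4.

Type A_4, Milnor number mu = 4.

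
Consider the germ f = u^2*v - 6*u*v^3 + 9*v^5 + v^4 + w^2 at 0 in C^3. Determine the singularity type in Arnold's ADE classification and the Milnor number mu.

Type D_{5}, Milnor number mu = 5.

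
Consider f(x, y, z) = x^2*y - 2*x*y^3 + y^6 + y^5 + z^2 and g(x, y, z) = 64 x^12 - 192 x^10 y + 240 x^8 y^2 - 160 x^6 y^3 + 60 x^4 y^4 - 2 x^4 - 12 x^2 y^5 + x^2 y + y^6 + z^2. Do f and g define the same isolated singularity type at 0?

Yes.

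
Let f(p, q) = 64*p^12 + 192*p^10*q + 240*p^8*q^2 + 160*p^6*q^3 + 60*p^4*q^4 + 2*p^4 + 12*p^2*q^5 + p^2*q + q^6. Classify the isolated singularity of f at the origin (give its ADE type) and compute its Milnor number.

The Hessian of f at 0 has rank 0. Corank 2; j^3 = p^2*q has shape L^2 M (L != M), so D-series; mu = 7 gives D_7.

Type D_7, Milnor number mu = 7.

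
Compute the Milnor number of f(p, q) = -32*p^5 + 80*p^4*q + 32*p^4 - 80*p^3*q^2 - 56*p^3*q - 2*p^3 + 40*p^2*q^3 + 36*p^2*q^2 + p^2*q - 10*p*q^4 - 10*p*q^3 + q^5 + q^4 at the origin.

5

The Hessian of f at 0 has rank 0. Corank 2; j^3 = -p^2*(2*p - q) has shape L^2 M (L != M), so D-series; mu = 5 gives D_5.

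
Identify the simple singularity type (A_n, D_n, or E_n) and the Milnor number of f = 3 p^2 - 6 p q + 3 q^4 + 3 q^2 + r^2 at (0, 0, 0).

Type A_{3}, Milnor number mu = 3.

The Hessian of f at 0 has rank 2. Corank 1: A-series; mu = 3 gives A_3.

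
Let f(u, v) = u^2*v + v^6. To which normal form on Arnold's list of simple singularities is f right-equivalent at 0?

D_7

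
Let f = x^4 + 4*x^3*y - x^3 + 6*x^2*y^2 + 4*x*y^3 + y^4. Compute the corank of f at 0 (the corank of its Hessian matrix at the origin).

2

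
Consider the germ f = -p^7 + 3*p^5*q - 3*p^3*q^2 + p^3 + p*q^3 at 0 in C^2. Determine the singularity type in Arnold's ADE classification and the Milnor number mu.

Type E7, Milnor number mu = 7.

The Hessian of f at 0 has rank 0. Corank 2; j^3 = p^3 is a perfect cube, so E-series; the 4-jet and mu = 7 give E_7.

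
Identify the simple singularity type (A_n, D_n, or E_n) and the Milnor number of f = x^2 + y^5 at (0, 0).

Type A4, Milnor number mu = 4.

The Hessian of f at 0 is [[2, 0], [0, 0]] with rank 1, so corank 1. A Groebner basis of the Jacobian ideal J(f) in C{x,y} is {y^4, x}; counting standard monomials gives mu = 4. Corank 1: A-series; mu = 4 gives A_4.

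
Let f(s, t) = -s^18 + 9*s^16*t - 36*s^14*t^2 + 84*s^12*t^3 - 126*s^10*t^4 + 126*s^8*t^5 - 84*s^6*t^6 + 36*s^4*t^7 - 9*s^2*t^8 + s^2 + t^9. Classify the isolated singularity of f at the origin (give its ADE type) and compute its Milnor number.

Type A_{8}, Milnor number mu = 8.

The Hessian of f at 0 has rank 1. Corank 1: A-series; mu = 8 gives A_8.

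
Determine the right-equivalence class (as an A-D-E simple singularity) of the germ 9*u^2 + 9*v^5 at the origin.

A_4

The Hessian of f at 0 has rank 1. Corank 1: A-series; mu = 4 gives A_4.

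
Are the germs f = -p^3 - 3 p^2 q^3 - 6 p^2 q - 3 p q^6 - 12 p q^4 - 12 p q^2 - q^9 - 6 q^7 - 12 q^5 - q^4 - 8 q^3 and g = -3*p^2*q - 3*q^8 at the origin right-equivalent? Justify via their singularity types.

The Hessian of f at 0 has rank 0. Corank 2; j^3 = -(p + 2*q)^3 is a perfect cube, so E-series; the 4-jet and mu = 6 give E_6. The Hessian of g at 0 has rank 0. Corank 2; j^3 = -3*p^2*q has shape L^2 M (L != M), so D-series; mu = 9 gives D_9. f is E_6 but g is D_9, hence not right-equivalent.

No.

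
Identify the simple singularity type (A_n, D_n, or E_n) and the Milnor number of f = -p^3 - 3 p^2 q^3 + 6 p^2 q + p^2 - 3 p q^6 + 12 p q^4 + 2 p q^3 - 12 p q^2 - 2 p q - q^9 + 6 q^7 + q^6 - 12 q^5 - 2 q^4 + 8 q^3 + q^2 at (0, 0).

The Hessian of f at 0 has rank 1. Corank 1: A-series; mu = 2 gives A_2.

Type A_{2}, Milnor number mu = 2.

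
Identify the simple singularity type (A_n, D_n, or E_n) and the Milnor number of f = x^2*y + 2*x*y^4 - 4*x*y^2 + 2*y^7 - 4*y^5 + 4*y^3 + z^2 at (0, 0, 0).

Type D_{8}, Milnor number mu = 8.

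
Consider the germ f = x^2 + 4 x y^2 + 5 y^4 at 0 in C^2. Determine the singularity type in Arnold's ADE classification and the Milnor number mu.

The Hessian of f at 0 is [[2, 0], [0, 0]] with rank 1, so corank 1. A Groebner basis of the Jacobian ideal J(f) in C{x,y} is {x^2, x*y, x/2 + y^2}; counting standard monomials gives mu = 3. Corank 1: A-series; mu = 3 gives A_3.

Type A3, Milnor number mu = 3.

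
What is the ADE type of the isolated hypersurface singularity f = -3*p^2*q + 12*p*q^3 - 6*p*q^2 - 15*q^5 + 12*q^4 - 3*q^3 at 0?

D_6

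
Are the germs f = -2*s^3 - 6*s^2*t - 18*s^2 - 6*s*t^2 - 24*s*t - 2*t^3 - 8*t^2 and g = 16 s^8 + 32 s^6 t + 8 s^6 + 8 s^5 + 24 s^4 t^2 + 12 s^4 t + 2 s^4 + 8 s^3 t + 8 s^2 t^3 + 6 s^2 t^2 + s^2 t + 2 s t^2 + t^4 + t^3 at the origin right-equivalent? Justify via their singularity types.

No.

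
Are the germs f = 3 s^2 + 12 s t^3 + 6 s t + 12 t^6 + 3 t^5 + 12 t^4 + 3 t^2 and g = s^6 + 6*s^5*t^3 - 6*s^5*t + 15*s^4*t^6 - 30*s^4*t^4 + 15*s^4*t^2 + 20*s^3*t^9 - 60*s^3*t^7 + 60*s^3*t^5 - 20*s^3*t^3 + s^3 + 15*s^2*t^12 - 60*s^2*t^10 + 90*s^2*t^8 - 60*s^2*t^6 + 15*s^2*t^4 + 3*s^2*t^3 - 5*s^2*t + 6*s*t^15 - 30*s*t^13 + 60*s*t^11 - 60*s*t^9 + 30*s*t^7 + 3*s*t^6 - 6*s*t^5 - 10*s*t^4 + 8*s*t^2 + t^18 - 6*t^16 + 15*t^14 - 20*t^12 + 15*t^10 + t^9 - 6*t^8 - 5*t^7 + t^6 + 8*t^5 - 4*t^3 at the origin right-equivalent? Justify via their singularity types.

The Hessian of f at 0 is [[6, 6], [6, 6]] with rank 1, so corank 1. A Groebner basis of the Jacobian ideal J(f) in C{s,t} is {s/2 + t^3 + t/2, s^2 - t^2, s*t + t^2}; counting standard monomials gives mu = 4. Corank 1: A-series; mu = 4 gives A_4. The Hessian of g at 0 is [[0, 0], [0, 0]] with rank 0, so corank 2. A Groebner basis of the Jacobian ideal J(g) in C{s,t} is {s^2 - 3*s*t + t^4 + 2*t^2, s^3 - 2*s^2 + 8*s*t - 8*t^3 - 8*t^2, s^2*t - 2*s^2/3 + 8*s*t/3 - 4*t^3 - 8*t^2/3, -s^2/6 + s*t^2 + 2*s*t/3 - 2*t^3 - 2*t^2/3}; counting standard monomials gives mu = 7. Corank 2; j^3 = (s - 2*t)^2*(s - t) has shape L^2 M (L != M), so D-series; mu = 7 gives D_7. f is A_4 but g is D_7, hence not right-equivalent.

No.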